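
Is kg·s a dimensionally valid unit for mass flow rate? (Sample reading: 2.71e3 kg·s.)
No

mass flow rate has SI base units: kg / s
kg·s does NOT reduce to kg / s; a valid unit for mass flow rate would be e.g. kg/s.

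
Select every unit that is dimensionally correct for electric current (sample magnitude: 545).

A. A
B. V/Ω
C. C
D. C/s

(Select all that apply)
A, B, D

electric current has SI base units: A

Checking each option against A:
  A. A: ✓ matches
  B. V/Ω: ✓ matches
  C. C: ✗ does not match
  D. C/s: ✓ matches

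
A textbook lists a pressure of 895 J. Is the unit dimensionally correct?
No

pressure has SI base units: kg / (m * s^2)
J does NOT reduce to kg / (m * s^2); a valid unit for pressure would be e.g. Pa.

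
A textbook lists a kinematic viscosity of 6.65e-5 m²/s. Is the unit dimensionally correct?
Yes

kinematic viscosity has SI base units: m^2 / s
m²/s reduces to the same SI base units, so it is a valid unit for kinematic viscosity.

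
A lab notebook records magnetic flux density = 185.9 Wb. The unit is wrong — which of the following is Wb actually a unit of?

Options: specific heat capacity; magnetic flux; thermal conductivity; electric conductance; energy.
magnetic flux

magnetic flux density should have units dimensionally equivalent to kg / (A * s^2) (e.g. T).
The given unit 'Wb' reduces to kg * m^2 / (A * s^2). Of the listed options, that is the dimensionality of magnetic flux.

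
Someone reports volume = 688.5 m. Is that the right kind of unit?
No

volume has SI base units: m^3
m does NOT reduce to m^3; a valid unit for volume would be e.g. m³.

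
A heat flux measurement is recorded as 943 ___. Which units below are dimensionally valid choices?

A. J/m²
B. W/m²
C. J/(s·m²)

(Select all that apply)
B, C

heat flux has SI base units: kg / s^3

Checking each option against kg / s^3:
  A. J/m²: ✗ does not match
  B. W/m²: ✓ matches
  C. J/(s·m²): ✓ matches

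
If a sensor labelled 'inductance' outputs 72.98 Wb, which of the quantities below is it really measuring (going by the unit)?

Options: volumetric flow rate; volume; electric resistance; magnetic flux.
magnetic flux

inductance should have units dimensionally equivalent to kg * m^2 / (A^2 * s^2) (e.g. H).
The given unit 'Wb' reduces to kg * m^2 / (A * s^2). Of the listed options, that is the dimensionality of magnetic flux.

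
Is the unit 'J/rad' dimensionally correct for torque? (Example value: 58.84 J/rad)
Yes

torque has SI base units: kg * m^2 / s^2
J/rad reduces to the same SI base units, so it is a valid unit for torque.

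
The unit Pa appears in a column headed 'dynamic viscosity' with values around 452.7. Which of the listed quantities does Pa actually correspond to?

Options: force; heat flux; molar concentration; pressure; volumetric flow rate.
pressure

dynamic viscosity should have units dimensionally equivalent to kg / (m * s) (e.g. Pa·s).
The given unit 'Pa' reduces to kg / (m * s^2). Of the listed options, that is the dimensionality of pressure.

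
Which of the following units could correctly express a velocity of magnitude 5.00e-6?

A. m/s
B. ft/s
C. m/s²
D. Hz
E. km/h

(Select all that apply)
A, B, E

velocity has SI base units: m / s

Checking each option against m / s:
  A. m/s: ✓ matches
  B. ft/s: ✓ matches
  C. m/s²: ✗ does not match
  D. Hz: ✗ does not match
  E. km/h: ✓ matches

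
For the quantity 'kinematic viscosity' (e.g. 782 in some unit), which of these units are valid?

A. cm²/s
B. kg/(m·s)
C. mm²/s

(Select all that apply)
A, C

kinematic viscosity has SI base units: m^2 / s

Checking each option against m^2 / s:
  A. cm²/s: ✓ matches
  B. kg/(m·s): ✗ does not match
  C. mm²/s: ✓ matches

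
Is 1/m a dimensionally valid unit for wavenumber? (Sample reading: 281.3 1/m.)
Yes

wavenumber has SI base units: 1 / m
1/m reduces to the same SI base units, so it is a valid unit for wavenumber.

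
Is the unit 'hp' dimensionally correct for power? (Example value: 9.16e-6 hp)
Yes

power has SI base units: kg * m^2 / s^3
hp reduces to the same SI base units, so it is a valid unit for power.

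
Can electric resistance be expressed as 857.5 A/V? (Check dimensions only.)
No

electric resistance has SI base units: kg * m^2 / (A^2 * s^3)
A/V does NOT reduce to kg * m^2 / (A^2 * s^3); a valid unit for electric resistance would be e.g. Ω.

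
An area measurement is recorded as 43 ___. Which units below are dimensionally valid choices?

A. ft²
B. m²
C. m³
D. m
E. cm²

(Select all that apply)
A, B, E

area has SI base units: m^2

Checking each option against m^2:
  A. ft²: ✓ matches
  B. m²: ✓ matches
  C. m³: ✗ does not match
  D. m: ✗ does not match
  E. cm²: ✓ matches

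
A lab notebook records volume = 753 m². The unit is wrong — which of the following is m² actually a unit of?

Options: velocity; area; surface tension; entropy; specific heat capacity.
area

volume should have units dimensionally equivalent to m^3 (e.g. m³).
The given unit 'm²' reduces to m^2. Of the listed options, that is the dimensionality of area.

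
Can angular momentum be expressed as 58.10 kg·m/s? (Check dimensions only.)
No

angular momentum has SI base units: kg * m^2 / s
kg·m/s does NOT reduce to kg * m^2 / s; a valid unit for angular momentum would be e.g. kg·m²/s.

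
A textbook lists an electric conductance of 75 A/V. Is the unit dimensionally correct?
Yes

electric conductance has SI base units: A^2 * s^3 / (kg * m^2)
A/V reduces to the same SI base units, so it is a valid unit for electric conductance.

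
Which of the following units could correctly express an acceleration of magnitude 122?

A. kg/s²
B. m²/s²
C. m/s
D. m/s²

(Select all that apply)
D

acceleration has SI base units: m / s^2

Checking each option against m / s^2:
  A. kg/s²: ✗ does not match
  B. m²/s²: ✗ does not match
  C. m/s: ✗ does not match
  D. m/s²: ✓ matches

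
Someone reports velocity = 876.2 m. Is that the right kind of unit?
No

velocity has SI base units: m / s
m does NOT reduce to m / s; a valid unit for velocity would be e.g. m/s.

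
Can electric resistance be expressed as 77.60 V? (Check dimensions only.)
No

electric resistance has SI base units: kg * m^2 / (A^2 * s^3)
V does NOT reduce to kg * m^2 / (A^2 * s^3); a valid unit for electric resistance would be e.g. Ω.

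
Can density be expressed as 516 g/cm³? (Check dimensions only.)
Yes

density has SI base units: kg / m^3
g/cm³ reduces to the same SI base units, so it is a valid unit for density.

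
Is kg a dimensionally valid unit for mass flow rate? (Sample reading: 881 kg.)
No

mass flow rate has SI base units: kg / s
kg does NOT reduce to kg / s; a valid unit for mass flow rate would be e.g. kg/s.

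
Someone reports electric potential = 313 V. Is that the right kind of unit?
Yes

electric potential has SI base units: kg * m^2 / (A * s^3)
V reduces to the same SI base units, so it is a valid unit for electric potential.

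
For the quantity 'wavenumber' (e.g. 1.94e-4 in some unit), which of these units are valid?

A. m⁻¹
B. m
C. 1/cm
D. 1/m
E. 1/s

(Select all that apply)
A, C, D

wavenumber has SI base units: 1 / m

Checking each option against 1 / m:
  A. m⁻¹: ✓ matches
  B. m: ✗ does not match
  C. 1/cm: ✓ matches
  D. 1/m: ✓ matches
  E. 1/s: ✗ does not match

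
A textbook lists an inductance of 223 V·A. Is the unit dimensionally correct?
No

inductance has SI base units: kg * m^2 / (A^2 * s^2)
V·A does NOT reduce to kg * m^2 / (A^2 * s^2); a valid unit for inductance would be e.g. H.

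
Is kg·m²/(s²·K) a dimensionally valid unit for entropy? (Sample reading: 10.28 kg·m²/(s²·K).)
Yes

entropy has SI base units: kg * m^2 / (s^2 * K)
kg·m²/(s²·K) reduces to the same SI base units, so it is a valid unit for entropy.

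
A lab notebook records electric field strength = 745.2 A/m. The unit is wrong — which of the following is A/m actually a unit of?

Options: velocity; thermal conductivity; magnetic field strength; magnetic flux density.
magnetic field strength

electric field strength should have units dimensionally equivalent to kg * m / (A * s^3) (e.g. V/m).
The given unit 'A/m' reduces to A / m. Of the listed options, that is the dimensionality of magnetic field strength.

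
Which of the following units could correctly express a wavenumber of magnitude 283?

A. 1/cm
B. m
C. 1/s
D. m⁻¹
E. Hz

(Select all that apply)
A, D

wavenumber has SI base units: 1 / m

Checking each option against 1 / m:
  A. 1/cm: ✓ matches
  B. m: ✗ does not match
  C. 1/s: ✗ does not match
  D. m⁻¹: ✓ matches
  E. Hz: ✗ does not match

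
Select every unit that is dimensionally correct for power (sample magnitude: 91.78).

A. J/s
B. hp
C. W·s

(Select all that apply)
A, B

power has SI base units: kg * m^2 / s^3

Checking each option against kg * m^2 / s^3:
  A. J/s: ✓ matches
  B. hp: ✓ matches
  C. W·s: ✗ does not match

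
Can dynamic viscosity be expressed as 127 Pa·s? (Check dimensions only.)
Yes

dynamic viscosity has SI base units: kg / (m * s)
Pa·s reduces to the same SI base units, so it is a valid unit for dynamic viscosity.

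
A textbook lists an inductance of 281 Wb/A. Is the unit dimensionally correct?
Yes

inductance has SI base units: kg * m^2 / (A^2 * s^2)
Wb/A reduces to the same SI base units, so it is a valid unit for inductance.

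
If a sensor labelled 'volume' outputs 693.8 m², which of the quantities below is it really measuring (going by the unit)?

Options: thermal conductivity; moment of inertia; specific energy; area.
area

volume should have units dimensionally equivalent to m^3 (e.g. m³).
The given unit 'm²' reduces to m^2. Of the listed options, that is the dimensionality of area.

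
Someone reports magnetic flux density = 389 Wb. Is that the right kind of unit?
No

magnetic flux density has SI base units: kg / (A * s^2)
Wb does NOT reduce to kg / (A * s^2); a valid unit for magnetic flux density would be e.g. T.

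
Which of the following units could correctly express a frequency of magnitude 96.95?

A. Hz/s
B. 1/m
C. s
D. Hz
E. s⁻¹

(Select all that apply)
D, E

frequency has SI base units: 1 / s

Checking each option against 1 / s:
  A. Hz/s: ✗ does not match
  B. 1/m: ✗ does not match
  C. s: ✗ does not match
  D. Hz: ✓ matches
  E. s⁻¹: ✓ matches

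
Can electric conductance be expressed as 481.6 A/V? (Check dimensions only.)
Yes

electric conductance has SI base units: A^2 * s^3 / (kg * m^2)
A/V reduces to the same SI base units, so it is a valid unit for electric conductance.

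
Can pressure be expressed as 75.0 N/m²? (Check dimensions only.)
Yes

pressure has SI base units: kg / (m * s^2)
N/m² reduces to the same SI base units, so it is a valid unit for pressure.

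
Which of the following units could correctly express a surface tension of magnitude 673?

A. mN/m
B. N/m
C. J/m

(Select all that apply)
A, B

surface tension has SI base units: kg / s^2

Checking each option against kg / s^2:
  A. mN/m: ✓ matches
  B. N/m: ✓ matches
  C. J/m: ✗ does not match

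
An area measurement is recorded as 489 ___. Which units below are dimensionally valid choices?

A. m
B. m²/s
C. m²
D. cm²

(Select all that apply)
C, D

area has SI base units: m^2

Checking each option against m^2:
  A. m: ✗ does not match
  B. m²/s: ✗ does not match
  C. m²: ✓ matches
  D. cm²: ✓ matches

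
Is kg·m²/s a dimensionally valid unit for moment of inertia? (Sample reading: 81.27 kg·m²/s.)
No

moment of inertia has SI base units: kg * m^2
kg·m²/s does NOT reduce to kg * m^2; a valid unit for moment of inertia would be e.g. kg·m².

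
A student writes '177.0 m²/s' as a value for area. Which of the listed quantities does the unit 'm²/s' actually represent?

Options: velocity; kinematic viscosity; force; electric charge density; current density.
kinematic viscosity

area should have units dimensionally equivalent to m^2 (e.g. m²).
The given unit 'm²/s' reduces to m^2 / s. Of the listed options, that is the dimensionality of kinematic viscosity.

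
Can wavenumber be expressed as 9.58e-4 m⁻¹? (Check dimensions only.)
Yes

wavenumber has SI base units: 1 / m
m⁻¹ reduces to the same SI base units, so it is a valid unit for wavenumber.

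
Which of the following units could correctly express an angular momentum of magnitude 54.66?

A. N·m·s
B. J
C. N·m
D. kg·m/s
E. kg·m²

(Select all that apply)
A

angular momentum has SI base units: kg * m^2 / s

Checking each option against kg * m^2 / s:
  A. N·m·s: ✓ matches
  B. J: ✗ does not match
  C. N·m: ✗ does not match
  D. kg·m/s: ✗ does not match
  E. kg·m²: ✗ does not match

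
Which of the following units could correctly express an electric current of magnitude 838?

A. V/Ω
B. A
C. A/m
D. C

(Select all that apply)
A, B

electric current has SI base units: A

Checking each option against A:
  A. V/Ω: ✓ matches
  B. A: ✓ matches
  C. A/m: ✗ does not match
  D. C: ✗ does not match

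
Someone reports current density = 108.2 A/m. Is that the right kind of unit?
No

current density has SI base units: A / m^2
A/m does NOT reduce to A / m^2; a valid unit for current density would be e.g. A/m².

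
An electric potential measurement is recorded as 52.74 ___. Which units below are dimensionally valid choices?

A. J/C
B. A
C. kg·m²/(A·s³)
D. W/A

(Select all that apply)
A, C, D

electric potential has SI base units: kg * m^2 / (A * s^3)

Checking each option against kg * m^2 / (A * s^3):
  A. J/C: ✓ matches
  B. A: ✗ does not match
  C. kg·m²/(A·s³): ✓ matches
  D. W/A: ✓ matches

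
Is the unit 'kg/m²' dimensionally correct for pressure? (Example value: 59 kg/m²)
No

pressure has SI base units: kg / (m * s^2)
kg/m² does NOT reduce to kg / (m * s^2); a valid unit for pressure would be e.g. Pa.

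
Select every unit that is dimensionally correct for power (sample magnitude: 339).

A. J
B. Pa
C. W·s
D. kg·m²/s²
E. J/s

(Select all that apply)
E

power has SI base units: kg * m^2 / s^3

Checking each option against kg * m^2 / s^3:
  A. J: ✗ does not match
  B. Pa: ✗ does not match
  C. W·s: ✗ does not match
  D. kg·m²/s²: ✗ does not match
  E. J/s: ✓ matches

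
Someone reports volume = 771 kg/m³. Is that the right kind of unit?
No

volume has SI base units: m^3
kg/m³ does NOT reduce to m^3; a valid unit for volume would be e.g. m³.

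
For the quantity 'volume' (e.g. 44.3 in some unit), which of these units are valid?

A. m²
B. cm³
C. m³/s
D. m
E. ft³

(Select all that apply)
B, E

volume has SI base units: m^3

Checking each option against m^3:
  A. m²: ✗ does not match
  B. cm³: ✓ matches
  C. m³/s: ✗ does not match
  D. m: ✗ does not match
  E. ft³: ✓ matches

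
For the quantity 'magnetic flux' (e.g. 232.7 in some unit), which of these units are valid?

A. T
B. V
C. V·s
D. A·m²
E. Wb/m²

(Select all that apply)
C

magnetic flux has SI base units: kg * m^2 / (A * s^2)

Checking each option against kg * m^2 / (A * s^2):
  A. T: ✗ does not match
  B. V: ✗ does not match
  C. V·s: ✓ matches
  D. A·m²: ✗ does not match
  E. Wb/m²: ✗ does not match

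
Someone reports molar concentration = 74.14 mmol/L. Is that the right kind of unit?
Yes

molar concentration has SI base units: mol / m^3
mmol/L reduces to the same SI base units, so it is a valid unit for molar concentration.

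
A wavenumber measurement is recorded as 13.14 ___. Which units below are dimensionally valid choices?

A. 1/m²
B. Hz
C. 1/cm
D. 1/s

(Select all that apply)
C

wavenumber has SI base units: 1 / m

Checking each option against 1 / m:
  A. 1/m²: ✗ does not match
  B. Hz: ✗ does not match
  C. 1/cm: ✓ matches
  D. 1/s: ✗ does not match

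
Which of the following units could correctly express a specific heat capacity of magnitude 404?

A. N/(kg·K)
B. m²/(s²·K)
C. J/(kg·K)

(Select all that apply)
B, C

specific heat capacity has SI base units: m^2 / (s^2 * K)

Checking each option against m^2 / (s^2 * K):
  A. N/(kg·K): ✗ does not match
  B. m²/(s²·K): ✓ matches
  C. J/(kg·K): ✓ matches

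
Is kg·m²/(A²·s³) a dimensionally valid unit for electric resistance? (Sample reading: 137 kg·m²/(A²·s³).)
Yes

electric resistance has SI base units: kg * m^2 / (A^2 * s^3)
kg·m²/(A²·s³) reduces to the same SI base units, so it is a valid unit for electric resistance.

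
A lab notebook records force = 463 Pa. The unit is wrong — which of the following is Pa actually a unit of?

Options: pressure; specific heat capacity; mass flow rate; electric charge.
pressure

force should have units dimensionally equivalent to kg * m / s^2 (e.g. N).
The given unit 'Pa' reduces to kg / (m * s^2). Of the listed options, that is the dimensionality of pressure.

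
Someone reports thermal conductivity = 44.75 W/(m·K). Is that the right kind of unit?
Yes

thermal conductivity has SI base units: kg * m / (s^3 * K)
W/(m·K) reduces to the same SI base units, so it is a valid unit for thermal conductivity.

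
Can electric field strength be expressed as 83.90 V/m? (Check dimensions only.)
Yes

electric field strength has SI base units: kg * m / (A * s^3)
V/m reduces to the same SI base units, so it is a valid unit for electric field strength.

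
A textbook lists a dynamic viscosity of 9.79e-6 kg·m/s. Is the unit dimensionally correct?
No

dynamic viscosity has SI base units: kg / (m * s)
kg·m/s does NOT reduce to kg / (m * s); a valid unit for dynamic viscosity would be e.g. Pa·s.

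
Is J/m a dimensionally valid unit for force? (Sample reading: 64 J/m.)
Yes

force has SI base units: kg * m / s^2
J/m reduces to the same SI base units, so it is a valid unit for force.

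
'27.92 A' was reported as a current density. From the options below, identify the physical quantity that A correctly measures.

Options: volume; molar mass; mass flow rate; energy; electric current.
electric current

current density should have units dimensionally equivalent to A / m^2 (e.g. A/m²).
The given unit 'A' reduces to A. Of the listed options, that is the dimensionality of electric current.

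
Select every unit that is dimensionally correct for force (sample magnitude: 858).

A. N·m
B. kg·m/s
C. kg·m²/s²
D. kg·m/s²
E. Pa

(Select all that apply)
D

force has SI base units: kg * m / s^2

Checking each option against kg * m / s^2:
  A. N·m: ✗ does not match
  B. kg·m/s: ✗ does not match
  C. kg·m²/s²: ✗ does not match
  D. kg·m/s²: ✓ matches
  E. Pa: ✗ does not match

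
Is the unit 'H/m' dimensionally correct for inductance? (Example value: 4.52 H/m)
No

inductance has SI base units: kg * m^2 / (A^2 * s^2)
H/m does NOT reduce to kg * m^2 / (A^2 * s^2); a valid unit for inductance would be e.g. H.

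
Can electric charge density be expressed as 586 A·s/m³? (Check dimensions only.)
Yes

electric charge density has SI base units: A * s / m^3
A·s/m³ reduces to the same SI base units, so it is a valid unit for electric charge density.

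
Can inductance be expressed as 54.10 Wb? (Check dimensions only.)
No

inductance has SI base units: kg * m^2 / (A^2 * s^2)
Wb does NOT reduce to kg * m^2 / (A^2 * s^2); a valid unit for inductance would be e.g. H.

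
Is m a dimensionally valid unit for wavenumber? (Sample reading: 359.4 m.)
No

wavenumber has SI base units: 1 / m
m does NOT reduce to 1 / m; a valid unit for wavenumber would be e.g. 1/m.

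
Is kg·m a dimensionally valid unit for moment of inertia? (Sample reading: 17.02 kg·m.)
No

moment of inertia has SI base units: kg * m^2
kg·m does NOT reduce to kg * m^2; a valid unit for moment of inertia would be e.g. kg·m².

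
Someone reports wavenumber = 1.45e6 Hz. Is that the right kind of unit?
No

wavenumber has SI base units: 1 / m
Hz does NOT reduce to 1 / m; a valid unit for wavenumber would be e.g. 1/m.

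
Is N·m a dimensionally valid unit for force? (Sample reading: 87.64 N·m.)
No

force has SI base units: kg * m / s^2
N·m does NOT reduce to kg * m / s^2; a valid unit for force would be e.g. N.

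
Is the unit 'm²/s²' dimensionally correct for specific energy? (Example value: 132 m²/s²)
Yes

specific energy has SI base units: m^2 / s^2
m²/s² reduces to the same SI base units, so it is a valid unit for specific energy.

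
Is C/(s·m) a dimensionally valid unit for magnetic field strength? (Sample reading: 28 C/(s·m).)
Yes

magnetic field strength has SI base units: A / m
C/(s·m) reduces to the same SI base units, so it is a valid unit for magnetic field strength.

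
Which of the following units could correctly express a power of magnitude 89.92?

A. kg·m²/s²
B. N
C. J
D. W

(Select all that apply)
D

power has SI base units: kg * m^2 / s^3

Checking each option against kg * m^2 / s^3:
  A. kg·m²/s²: ✗ does not match
  B. N: ✗ does not match
  C. J: ✗ does not match
  D. W: ✓ matches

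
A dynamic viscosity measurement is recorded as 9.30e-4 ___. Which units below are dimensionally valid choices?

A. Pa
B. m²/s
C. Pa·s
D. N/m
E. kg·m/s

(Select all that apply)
C

dynamic viscosity has SI base units: kg / (m * s)

Checking each option against kg / (m * s):
  A. Pa: ✗ does not match
  B. m²/s: ✗ does not match
  C. Pa·s: ✓ matches
  D. N/m: ✗ does not match
  E. kg·m/s: ✗ does not match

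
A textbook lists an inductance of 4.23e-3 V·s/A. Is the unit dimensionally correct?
Yes

inductance has SI base units: kg * m^2 / (A^2 * s^2)
V·s/A reduces to the same SI base units, so it is a valid unit for inductance.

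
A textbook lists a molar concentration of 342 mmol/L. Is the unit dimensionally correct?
Yes

molar concentration has SI base units: mol / m^3
mmol/L reduces to the same SI base units, so it is a valid unit for molar concentration.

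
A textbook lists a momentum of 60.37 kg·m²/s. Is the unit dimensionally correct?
No

momentum has SI base units: kg * m / s
kg·m²/s does NOT reduce to kg * m / s; a valid unit for momentum would be e.g. kg·m/s.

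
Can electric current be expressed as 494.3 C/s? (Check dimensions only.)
Yes

electric current has SI base units: A
C/s reduces to the same SI base units, so it is a valid unit for electric current.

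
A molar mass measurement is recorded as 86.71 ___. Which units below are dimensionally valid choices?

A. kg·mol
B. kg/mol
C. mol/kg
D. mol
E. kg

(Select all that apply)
B

molar mass has SI base units: kg / mol

Checking each option against kg / mol:
  A. kg·mol: ✗ does not match
  B. kg/mol: ✓ matches
  C. mol/kg: ✗ does not match
  D. mol: ✗ does not match
  E. kg: ✗ does not match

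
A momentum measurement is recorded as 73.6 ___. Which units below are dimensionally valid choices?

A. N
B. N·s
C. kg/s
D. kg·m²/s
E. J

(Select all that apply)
B

momentum has SI base units: kg * m / s

Checking each option against kg * m / s:
  A. N: ✗ does not match
  B. N·s: ✓ matches
  C. kg/s: ✗ does not match
  D. kg·m²/s: ✗ does not match
  E. J: ✗ does not match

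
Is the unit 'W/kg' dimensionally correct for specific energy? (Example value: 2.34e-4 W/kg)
No

specific energy has SI base units: m^2 / s^2
W/kg does NOT reduce to m^2 / s^2; a valid unit for specific energy would be e.g. J/kg.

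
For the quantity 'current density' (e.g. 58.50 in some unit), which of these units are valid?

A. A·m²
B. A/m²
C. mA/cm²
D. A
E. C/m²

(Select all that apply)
B, C

current density has SI base units: A / m^2

Checking each option against A / m^2:
  A. A·m²: ✗ does not match
  B. A/m²: ✓ matches
  C. mA/cm²: ✓ matches
  D. A: ✗ does not match
  E. C/m²: ✗ does not match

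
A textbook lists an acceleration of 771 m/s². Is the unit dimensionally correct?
Yes

acceleration has SI base units: m / s^2
m/s² reduces to the same SI base units, so it is a valid unit for acceleration.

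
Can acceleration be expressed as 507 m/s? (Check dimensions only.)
No

acceleration has SI base units: m / s^2
m/s does NOT reduce to m / s^2; a valid unit for acceleration would be e.g. m/s².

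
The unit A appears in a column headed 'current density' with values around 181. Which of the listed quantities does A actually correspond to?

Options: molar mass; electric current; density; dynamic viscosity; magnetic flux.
electric current

current density should have units dimensionally equivalent to A / m^2 (e.g. A/m²).
The given unit 'A' reduces to A. Of the listed options, that is the dimensionality of electric current.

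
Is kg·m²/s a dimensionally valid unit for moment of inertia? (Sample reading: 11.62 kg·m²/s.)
No

moment of inertia has SI base units: kg * m^2
kg·m²/s does NOT reduce to kg * m^2; a valid unit for moment of inertia would be e.g. kg·m².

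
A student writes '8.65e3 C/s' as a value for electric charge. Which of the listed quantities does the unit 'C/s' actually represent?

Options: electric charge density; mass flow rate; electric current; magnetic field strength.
electric current

electric charge should have units dimensionally equivalent to A * s (e.g. C).
The given unit 'C/s' reduces to A. Of the listed options, that is the dimensionality of electric current.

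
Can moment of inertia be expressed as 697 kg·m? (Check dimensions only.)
No

moment of inertia has SI base units: kg * m^2
kg·m does NOT reduce to kg * m^2; a valid unit for moment of inertia would be e.g. kg·m².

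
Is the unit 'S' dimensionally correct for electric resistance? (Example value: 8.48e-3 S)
No

electric resistance has SI base units: kg * m^2 / (A^2 * s^3)
S does NOT reduce to kg * m^2 / (A^2 * s^3); a valid unit for electric resistance would be e.g. Ω.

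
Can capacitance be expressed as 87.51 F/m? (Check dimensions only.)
No

capacitance has SI base units: A^2 * s^4 / (kg * m^2)
F/m does NOT reduce to A^2 * s^4 / (kg * m^2); a valid unit for capacitance would be e.g. F.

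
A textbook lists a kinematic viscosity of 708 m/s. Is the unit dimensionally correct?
No

kinematic viscosity has SI base units: m^2 / s
m/s does NOT reduce to m^2 / s; a valid unit for kinematic viscosity would be e.g. m²/s.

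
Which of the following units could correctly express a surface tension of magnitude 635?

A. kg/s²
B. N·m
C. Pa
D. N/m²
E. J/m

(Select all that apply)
A

surface tension has SI base units: kg / s^2

Checking each option against kg / s^2:
  A. kg/s²: ✓ matches
  B. N·m: ✗ does not match
  C. Pa: ✗ does not match
  D. N/m²: ✗ does not match
  E. J/m: ✗ does not match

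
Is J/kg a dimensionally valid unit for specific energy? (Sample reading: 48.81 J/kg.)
Yes

specific energy has SI base units: m^2 / s^2
J/kg reduces to the same SI base units, so it is a valid unit for specific energy.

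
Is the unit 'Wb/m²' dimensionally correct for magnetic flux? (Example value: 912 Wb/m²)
No

magnetic flux has SI base units: kg * m^2 / (A * s^2)
Wb/m² does NOT reduce to kg * m^2 / (A * s^2); a valid unit for magnetic flux would be e.g. Wb.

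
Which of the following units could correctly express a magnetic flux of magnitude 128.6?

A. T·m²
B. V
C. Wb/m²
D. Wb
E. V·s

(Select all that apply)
A, D, E

magnetic flux has SI base units: kg * m^2 / (A * s^2)

Checking each option against kg * m^2 / (A * s^2):
  A. T·m²: ✓ matches
  B. V: ✗ does not match
  C. Wb/m²: ✗ does not match
  D. Wb: ✓ matches
  E. V·s: ✓ matches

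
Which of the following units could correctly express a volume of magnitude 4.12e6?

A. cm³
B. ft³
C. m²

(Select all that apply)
A, B

volume has SI base units: m^3

Checking each option against m^3:
  A. cm³: ✓ matches
  B. ft³: ✓ matches
  C. m²: ✗ does not match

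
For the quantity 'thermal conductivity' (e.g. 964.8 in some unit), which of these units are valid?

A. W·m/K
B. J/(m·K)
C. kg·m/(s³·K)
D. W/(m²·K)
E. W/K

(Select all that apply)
C

thermal conductivity has SI base units: kg * m / (s^3 * K)

Checking each option against kg * m / (s^3 * K):
  A. W·m/K: ✗ does not match
  B. J/(m·K): ✗ does not match
  C. kg·m/(s³·K): ✓ matches
  D. W/(m²·K): ✗ does not match
  E. W/K: ✗ does not match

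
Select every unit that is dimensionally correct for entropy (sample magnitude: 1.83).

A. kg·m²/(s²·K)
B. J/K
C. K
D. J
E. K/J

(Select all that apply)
A, B

entropy has SI base units: kg * m^2 / (s^2 * K)

Checking each option against kg * m^2 / (s^2 * K):
  A. kg·m²/(s²·K): ✓ matches
  B. J/K: ✓ matches
  C. K: ✗ does not match
  D. J: ✗ does not match
  E. K/J: ✗ does not match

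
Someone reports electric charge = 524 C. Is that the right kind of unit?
Yes

electric charge has SI base units: A * s
C reduces to the same SI base units, so it is a valid unit for electric charge.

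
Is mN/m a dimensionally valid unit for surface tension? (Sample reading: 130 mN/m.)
Yes

surface tension has SI base units: kg / s^2
mN/m reduces to the same SI base units, so it is a valid unit for surface tension.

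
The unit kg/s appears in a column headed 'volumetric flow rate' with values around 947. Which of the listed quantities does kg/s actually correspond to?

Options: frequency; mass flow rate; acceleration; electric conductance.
mass flow rate

volumetric flow rate should have units dimensionally equivalent to m^3 / s (e.g. m³/s).
The given unit 'kg/s' reduces to kg / s. Of the listed options, that is the dimensionality of mass flow rate.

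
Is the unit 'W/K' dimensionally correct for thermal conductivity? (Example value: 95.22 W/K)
No

thermal conductivity has SI base units: kg * m / (s^3 * K)
W/K does NOT reduce to kg * m / (s^3 * K); a valid unit for thermal conductivity would be e.g. W/(m·K).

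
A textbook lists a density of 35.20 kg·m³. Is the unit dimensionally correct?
No

density has SI base units: kg / m^3
kg·m³ does NOT reduce to kg / m^3; a valid unit for density would be e.g. kg/m³.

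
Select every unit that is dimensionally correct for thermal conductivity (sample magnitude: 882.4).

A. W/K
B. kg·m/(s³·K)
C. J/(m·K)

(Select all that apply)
B

thermal conductivity has SI base units: kg * m / (s^3 * K)

Checking each option against kg * m / (s^3 * K):
  A. W/K: ✗ does not match
  B. kg·m/(s³·K): ✓ matches
  C. J/(m·K): ✗ does not match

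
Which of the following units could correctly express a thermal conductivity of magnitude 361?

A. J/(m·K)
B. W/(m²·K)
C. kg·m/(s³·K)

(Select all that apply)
C

thermal conductivity has SI base units: kg * m / (s^3 * K)

Checking each option against kg * m / (s^3 * K):
  A. J/(m·K): ✗ does not match
  B. W/(m²·K): ✗ does not match
  C. kg·m/(s³·K): ✓ matches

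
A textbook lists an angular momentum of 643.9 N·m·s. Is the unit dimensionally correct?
Yes

angular momentum has SI base units: kg * m^2 / s
N·m·s reduces to the same SI base units, so it is a valid unit for angular momentum.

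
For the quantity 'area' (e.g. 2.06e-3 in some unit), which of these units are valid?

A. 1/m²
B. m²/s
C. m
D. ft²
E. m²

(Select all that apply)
D, E

area has SI base units: m^2

Checking each option against m^2:
  A. 1/m²: ✗ does not match
  B. m²/s: ✗ does not match
  C. m: ✗ does not match
  D. ft²: ✓ matches
  E. m²: ✓ matches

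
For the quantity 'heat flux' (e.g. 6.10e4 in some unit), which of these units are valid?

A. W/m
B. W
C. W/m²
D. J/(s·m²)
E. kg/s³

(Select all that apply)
C, D, E

heat flux has SI base units: kg / s^3

Checking each option against kg / s^3:
  A. W/m: ✗ does not match
  B. W: ✗ does not match
  C. W/m²: ✓ matches
  D. J/(s·m²): ✓ matches
  E. kg/s³: ✓ matches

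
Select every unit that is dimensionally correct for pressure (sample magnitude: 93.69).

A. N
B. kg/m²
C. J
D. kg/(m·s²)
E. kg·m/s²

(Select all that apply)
D

pressure has SI base units: kg / (m * s^2)

Checking each option against kg / (m * s^2):
  A. N: ✗ does not match
  B. kg/m²: ✗ does not match
  C. J: ✗ does not match
  D. kg/(m·s²): ✓ matches
  E. kg·m/s²: ✗ does not match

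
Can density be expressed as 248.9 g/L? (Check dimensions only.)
Yes

density has SI base units: kg / m^3
g/L reduces to the same SI base units, so it is a valid unit for density.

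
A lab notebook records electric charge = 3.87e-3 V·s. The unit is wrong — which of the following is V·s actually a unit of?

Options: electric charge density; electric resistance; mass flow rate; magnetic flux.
magnetic flux

electric charge should have units dimensionally equivalent to A * s (e.g. C).
The given unit 'V·s' reduces to kg * m^2 / (A * s^2). Of the listed options, that is the dimensionality of magnetic flux.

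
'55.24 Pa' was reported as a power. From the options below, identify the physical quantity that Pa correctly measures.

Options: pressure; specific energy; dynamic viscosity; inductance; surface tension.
pressure

power should have units dimensionally equivalent to kg * m^2 / s^3 (e.g. W).
The given unit 'Pa' reduces to kg / (m * s^2). Of the listed options, that is the dimensionality of pressure.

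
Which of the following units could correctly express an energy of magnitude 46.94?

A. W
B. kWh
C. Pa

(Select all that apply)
B

energy has SI base units: kg * m^2 / s^2

Checking each option against kg * m^2 / s^2:
  A. W: ✗ does not match
  B. kWh: ✓ matches
  C. Pa: ✗ does not match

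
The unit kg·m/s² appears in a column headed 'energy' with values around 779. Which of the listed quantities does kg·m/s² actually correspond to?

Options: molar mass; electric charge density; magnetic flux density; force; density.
force

energy should have units dimensionally equivalent to kg * m^2 / s^2 (e.g. J).
The given unit 'kg·m/s²' reduces to kg * m / s^2. Of the listed options, that is the dimensionality of force.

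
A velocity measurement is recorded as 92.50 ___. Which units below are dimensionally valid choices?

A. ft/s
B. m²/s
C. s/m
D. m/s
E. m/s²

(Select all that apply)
A, D

velocity has SI base units: m / s

Checking each option against m / s:
  A. ft/s: ✓ matches
  B. m²/s: ✗ does not match
  C. s/m: ✗ does not match
  D. m/s: ✓ matches
  E. m/s²: ✗ does not match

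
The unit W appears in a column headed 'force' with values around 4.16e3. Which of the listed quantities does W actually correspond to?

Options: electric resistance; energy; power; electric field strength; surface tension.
power

force should have units dimensionally equivalent to kg * m / s^2 (e.g. N).
The given unit 'W' reduces to kg * m^2 / s^3. Of the listed options, that is the dimensionality of power.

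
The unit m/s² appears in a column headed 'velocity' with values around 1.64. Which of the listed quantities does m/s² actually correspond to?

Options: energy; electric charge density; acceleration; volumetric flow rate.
acceleration

velocity should have units dimensionally equivalent to m / s (e.g. m/s).
The given unit 'm/s²' reduces to m / s^2. Of the listed options, that is the dimensionality of acceleration.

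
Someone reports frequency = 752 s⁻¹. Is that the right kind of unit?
Yes

frequency has SI base units: 1 / s
s⁻¹ reduces to the same SI base units, so it is a valid unit for frequency.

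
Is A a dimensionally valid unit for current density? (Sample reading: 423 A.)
No

current density has SI base units: A / m^2
A does NOT reduce to A / m^2; a valid unit for current density would be e.g. A/m².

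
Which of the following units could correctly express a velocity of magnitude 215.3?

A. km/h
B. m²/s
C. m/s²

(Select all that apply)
A

velocity has SI base units: m / s

Checking each option against m / s:
  A. km/h: ✓ matches
  B. m²/s: ✗ does not match
  C. m/s²: ✗ does not match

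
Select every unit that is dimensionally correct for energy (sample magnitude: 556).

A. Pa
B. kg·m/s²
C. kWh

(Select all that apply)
C

energy has SI base units: kg * m^2 / s^2

Checking each option against kg * m^2 / s^2:
  A. Pa: ✗ does not match
  B. kg·m/s²: ✗ does not match
  C. kWh: ✓ matches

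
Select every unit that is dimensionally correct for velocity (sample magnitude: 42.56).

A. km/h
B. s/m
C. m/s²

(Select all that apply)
A

velocity has SI base units: m / s

Checking each option against m / s:
  A. km/h: ✓ matches
  B. s/m: ✗ does not match
  C. m/s²: ✗ does not match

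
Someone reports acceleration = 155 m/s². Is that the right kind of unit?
Yes

acceleration has SI base units: m / s^2
m/s² reduces to the same SI base units, so it is a valid unit for acceleration.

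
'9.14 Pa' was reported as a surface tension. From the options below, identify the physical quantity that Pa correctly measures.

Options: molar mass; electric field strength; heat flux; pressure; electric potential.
pressure

surface tension should have units dimensionally equivalent to kg / s^2 (e.g. N/m).
The given unit 'Pa' reduces to kg / (m * s^2). Of the listed options, that is the dimensionality of pressure.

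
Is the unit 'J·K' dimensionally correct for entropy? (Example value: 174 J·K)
No

entropy has SI base units: kg * m^2 / (s^2 * K)
J·K does NOT reduce to kg * m^2 / (s^2 * K); a valid unit for entropy would be e.g. J/K.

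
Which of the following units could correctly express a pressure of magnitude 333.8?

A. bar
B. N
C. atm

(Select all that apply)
A, C

pressure has SI base units: kg / (m * s^2)

Checking each option against kg / (m * s^2):
  A. bar: ✓ matches
  B. N: ✗ does not match
  C. atm: ✓ matches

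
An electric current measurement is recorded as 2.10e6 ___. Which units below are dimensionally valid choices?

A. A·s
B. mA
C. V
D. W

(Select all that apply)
B

electric current has SI base units: A

Checking each option against A:
  A. A·s: ✗ does not match
  B. mA: ✓ matches
  C. V: ✗ does not match
  D. W: ✗ does not match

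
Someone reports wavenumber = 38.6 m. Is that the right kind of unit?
No

wavenumber has SI base units: 1 / m
m does NOT reduce to 1 / m; a valid unit for wavenumber would be e.g. 1/m.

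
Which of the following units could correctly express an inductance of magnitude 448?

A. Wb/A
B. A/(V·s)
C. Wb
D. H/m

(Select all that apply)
A

inductance has SI base units: kg * m^2 / (A^2 * s^2)

Checking each option against kg * m^2 / (A^2 * s^2):
  A. Wb/A: ✓ matches
  B. A/(V·s): ✗ does not match
  C. Wb: ✗ does not match
  D. H/m: ✗ does not match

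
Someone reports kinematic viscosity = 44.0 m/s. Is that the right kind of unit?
No

kinematic viscosity has SI base units: m^2 / s
m/s does NOT reduce to m^2 / s; a valid unit for kinematic viscosity would be e.g. m²/s.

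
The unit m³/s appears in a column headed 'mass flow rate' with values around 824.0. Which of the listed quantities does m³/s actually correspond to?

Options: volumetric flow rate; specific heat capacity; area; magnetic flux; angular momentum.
volumetric flow rate

mass flow rate should have units dimensionally equivalent to kg / s (e.g. kg/s).
The given unit 'm³/s' reduces to m^3 / s. Of the listed options, that is the dimensionality of volumetric flow rate.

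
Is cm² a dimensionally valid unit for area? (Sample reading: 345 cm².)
Yes

area has SI base units: m^2
cm² reduces to the same SI base units, so it is a valid unit for area.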